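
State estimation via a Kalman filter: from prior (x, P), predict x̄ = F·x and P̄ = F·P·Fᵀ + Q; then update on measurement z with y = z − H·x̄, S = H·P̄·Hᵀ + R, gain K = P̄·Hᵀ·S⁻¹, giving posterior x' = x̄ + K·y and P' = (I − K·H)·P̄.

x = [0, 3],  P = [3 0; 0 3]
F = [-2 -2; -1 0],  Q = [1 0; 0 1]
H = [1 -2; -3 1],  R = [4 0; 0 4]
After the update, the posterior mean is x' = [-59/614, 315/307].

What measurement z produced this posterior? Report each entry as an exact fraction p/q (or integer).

z = [-2, 1]

x̄ = F·x = [-6, 0]
P̄ = F·P·Fᵀ + Q = [25 6; 6 4]
S = H·P̄·Hᵀ + R = [21 -41; -41 197]
K = P̄·Hᵀ·S⁻¹ = [-67/614 -229/614; -121/307 -47/307]
x' − x̄ = [3625/614, 315/307] = K·y
y = (KᵀK)⁻¹·Kᵀ·(x' − x̄) = [4, -17]
z = y + H·x̄ = [4, -17] + [-6, 18] = [-2, 1]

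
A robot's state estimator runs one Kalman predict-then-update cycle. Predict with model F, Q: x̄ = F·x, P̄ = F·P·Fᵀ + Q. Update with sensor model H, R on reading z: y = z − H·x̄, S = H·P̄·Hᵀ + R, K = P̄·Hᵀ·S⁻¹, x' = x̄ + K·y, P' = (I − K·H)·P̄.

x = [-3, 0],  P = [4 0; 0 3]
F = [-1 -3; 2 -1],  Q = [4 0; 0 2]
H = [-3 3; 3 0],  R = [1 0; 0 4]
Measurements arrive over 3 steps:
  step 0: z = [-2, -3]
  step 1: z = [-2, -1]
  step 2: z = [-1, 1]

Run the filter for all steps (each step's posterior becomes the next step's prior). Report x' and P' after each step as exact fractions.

step 0: x̄ = F·x = [3, -6]
step 0: P̄ = F·P·Fᵀ + Q = [35 1; 1 21]
step 0: y = z − H·x̄ = [25, -12]
step 0: S = H·P̄·Hᵀ + R = [487 -306; -306 319]
step 0: K = P̄·Hᵀ·S⁻¹ = [-408/61717 19923/61717; 20058/61717 19821/61717]
step 0: x' = x̄ + K·y = [-64125/61717, -106704/61717]
step 0: P' = (I − K·H)·P̄ = [26564/61717 26428/61717; 26428/61717 33114/61717]
step 1: x̄ = F·x = [384237/61717, -21546/61717]
step 1: P̄ = F·P·Fᵀ + Q = [730026/61717 -85926/61717; -85926/61717 157092/61717]
step 1: y = z − H·x̄ = [1093915/61717, -1214428/61717]
step 1: S = H·P̄·Hᵀ + R = [9592447/61717 -7343568/61717; -7343568/61717 6817102/61717]
step 1: K = P̄·Hᵀ·S⁻¹ = [-4895712/92881205 24565437/92881205; 24928506/92881205 23341509/92881205]
step 1: x' = x̄ + K·y = [8100657/92881205, -49874976/92881205]
step 1: P' = (I − K·H)·P̄ = [32753916/92881205 31122012/92881205; 31122012/92881205 39431514/92881205]
step 2: x̄ = F·x = [141524271/92881205, 13215258/18576241]
step 2: P̄ = F·P·Fᵀ + Q = [945894434/92881205 -20564670/18576241; -20564670/18576241 46344308/18576241]
step 2: y = z − H·x̄ = [133462738/92881205, -331691608/92881205]
step 2: S = H·P̄·Hᵀ + R = [12542245271/92881205 -9438460056/92881205; -9438460056/92881205 8884574726/92881205]
step 2: K = P̄·Hᵀ·S⁻¹ = [-6292306704/120304140721 31739883393/120304140721; 32328311082/120304140721 30166806717/120304140721]
step 2: x' = x̄ + K·y = [60919907019/120304140721, 24308465574/120304140721]
step 2: P' = (I − K·H)·P̄ = [42319844524/120304140721 40222408956/120304140721; 40222408956/120304140721 50998512650/120304140721]

step 0: x' = [-64125/61717, -106704/61717], P' = [26564/61717 26428/61717; 26428/61717 33114/61717]
step 1: x' = [8100657/92881205, -49874976/92881205], P' = [32753916/92881205 31122012/92881205; 31122012/92881205 39431514/92881205]
step 2: x' = [60919907019/120304140721, 24308465574/120304140721], P' = [42319844524/120304140721 40222408956/120304140721; 40222408956/120304140721 50998512650/120304140721]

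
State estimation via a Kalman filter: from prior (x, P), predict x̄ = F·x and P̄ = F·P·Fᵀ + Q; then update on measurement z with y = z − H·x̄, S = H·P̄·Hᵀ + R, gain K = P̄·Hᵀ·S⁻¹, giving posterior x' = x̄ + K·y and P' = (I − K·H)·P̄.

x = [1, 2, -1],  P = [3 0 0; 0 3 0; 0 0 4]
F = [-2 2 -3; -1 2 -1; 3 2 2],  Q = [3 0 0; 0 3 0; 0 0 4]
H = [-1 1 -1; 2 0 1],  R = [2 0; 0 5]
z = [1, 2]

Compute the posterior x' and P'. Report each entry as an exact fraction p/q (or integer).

x' = [1669/1364, 18/11, -375/1364]
P' = [8307/1364 -81/44 -3111/341; -81/44 91/22 237/44; -3111/341 237/44 23143/1364]

x̄ = F·x = [5, 4, 5]
P̄ = F·P·Fᵀ + Q = [63 30 -30; 30 22 -5; -30 -5 59]
y = z − H·x̄ = [7, -13]
S = H·P̄·Hᵀ + R = [36 -40; -40 196]
K = P̄·Hᵀ·S⁻¹ = [813/1364 417/682; 13/44 15/44; -419/341 -349/1364]
x' = x̄ + K·y = [1669/1364, 18/11, -375/1364]
P' = (I − K·H)·P̄ = [8307/1364 -81/44 -3111/341; -81/44 91/22 237/44; -3111/341 237/44 23143/1364]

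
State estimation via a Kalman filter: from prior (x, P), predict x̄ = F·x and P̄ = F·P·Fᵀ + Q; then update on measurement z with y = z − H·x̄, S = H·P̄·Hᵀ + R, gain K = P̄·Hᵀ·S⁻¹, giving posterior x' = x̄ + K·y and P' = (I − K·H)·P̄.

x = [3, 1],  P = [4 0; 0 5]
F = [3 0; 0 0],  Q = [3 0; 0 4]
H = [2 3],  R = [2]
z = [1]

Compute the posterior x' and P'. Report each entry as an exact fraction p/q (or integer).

x' = [210/97, -102/97]
P' = [741/97 -468/97; -468/97 316/97]

x̄ = F·x = [9, 0]
P̄ = F·P·Fᵀ + Q = [39 0; 0 4]
y = z − H·x̄ = [-17]
S = H·P̄·Hᵀ + R = [194]
K = P̄·Hᵀ·S⁻¹ = [39/97; 6/97]
x' = x̄ + K·y = [210/97, -102/97]
P' = (I − K·H)·P̄ = [741/97 -468/97; -468/97 316/97]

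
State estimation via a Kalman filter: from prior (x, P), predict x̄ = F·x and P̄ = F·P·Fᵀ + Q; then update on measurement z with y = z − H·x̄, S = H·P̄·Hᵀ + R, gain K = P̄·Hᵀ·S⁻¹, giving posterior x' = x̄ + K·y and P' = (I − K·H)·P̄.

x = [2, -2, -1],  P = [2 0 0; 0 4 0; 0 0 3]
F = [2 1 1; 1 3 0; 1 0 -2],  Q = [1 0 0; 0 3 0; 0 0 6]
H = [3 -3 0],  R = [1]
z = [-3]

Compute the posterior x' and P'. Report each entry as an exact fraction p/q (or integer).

x̄ = F·x = [1, -4, 4]
P̄ = F·P·Fᵀ + Q = [16 16 -2; 16 41 2; -2 2 20]
y = z − H·x̄ = [-18]
S = H·P̄·Hᵀ + R = [226]
K = P̄·Hᵀ·S⁻¹ = [0; -75/226; -6/113]
x' = x̄ + K·y = [1, 223/113, 560/113]
P' = (I − K·H)·P̄ = [16 16 -2; 16 3641/226 -224/113; -2 -224/113 2188/113]

x' = [1, 223/113, 560/113]
P' = [16 16 -2; 16 3641/226 -224/113; -2 -224/113 2188/113]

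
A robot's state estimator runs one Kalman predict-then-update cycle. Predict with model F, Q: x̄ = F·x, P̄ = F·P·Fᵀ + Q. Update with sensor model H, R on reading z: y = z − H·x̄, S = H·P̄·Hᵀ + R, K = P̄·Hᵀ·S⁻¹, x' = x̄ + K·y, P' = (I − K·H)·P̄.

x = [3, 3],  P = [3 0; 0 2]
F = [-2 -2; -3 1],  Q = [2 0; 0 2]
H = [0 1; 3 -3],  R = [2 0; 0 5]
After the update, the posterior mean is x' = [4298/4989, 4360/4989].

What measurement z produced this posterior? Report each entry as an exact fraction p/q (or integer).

z = [2, 1]

x̄ = F·x = [-12, -6]
P̄ = F·P·Fᵀ + Q = [22 14; 14 31]
S = H·P̄·Hᵀ + R = [33 -51; -51 230]
K = P̄·Hᵀ·S⁻¹ = [4444/4989 502/1663; 4529/4989 -34/1663]
x' − x̄ = [64166/4989, 34294/4989] = K·y
y = (KᵀK)⁻¹·Kᵀ·(x' − x̄) = [8, 19]
z = y + H·x̄ = [8, 19] + [-6, -18] = [2, 1]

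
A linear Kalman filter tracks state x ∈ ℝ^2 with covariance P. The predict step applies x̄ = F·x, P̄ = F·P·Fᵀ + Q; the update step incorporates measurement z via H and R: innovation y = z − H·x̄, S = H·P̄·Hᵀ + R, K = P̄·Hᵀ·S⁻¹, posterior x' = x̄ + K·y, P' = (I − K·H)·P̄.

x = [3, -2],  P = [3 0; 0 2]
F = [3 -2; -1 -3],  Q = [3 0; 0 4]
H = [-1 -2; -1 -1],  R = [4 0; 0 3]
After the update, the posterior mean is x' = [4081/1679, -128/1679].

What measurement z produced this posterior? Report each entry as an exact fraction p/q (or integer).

z = [-3, -1]

x̄ = F·x = [13, 3]
P̄ = F·P·Fᵀ + Q = [38 3; 3 25]
S = H·P̄·Hᵀ + R = [154 97; 97 72]
K = P̄·Hᵀ·S⁻¹ = [809/1679 -2046/1679; -1100/1679 829/1679]
x' − x̄ = [-17746/1679, -5165/1679] = K·y
y = (KᵀK)⁻¹·Kᵀ·(x' − x̄) = [16, 15]
z = y + H·x̄ = [16, 15] + [-19, -16] = [-3, -1]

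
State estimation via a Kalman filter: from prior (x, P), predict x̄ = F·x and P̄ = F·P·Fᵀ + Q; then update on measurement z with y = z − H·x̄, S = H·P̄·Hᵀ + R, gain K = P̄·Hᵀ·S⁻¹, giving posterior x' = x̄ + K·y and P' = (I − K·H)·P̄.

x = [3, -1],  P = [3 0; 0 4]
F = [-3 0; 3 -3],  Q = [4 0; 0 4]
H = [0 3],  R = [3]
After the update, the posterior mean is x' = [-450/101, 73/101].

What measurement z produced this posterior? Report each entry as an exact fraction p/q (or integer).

z = [2]

x̄ = F·x = [-9, 12]
P̄ = F·P·Fᵀ + Q = [31 -27; -27 67]
S = H·P̄·Hᵀ + R = [606]
K = P̄·Hᵀ·S⁻¹ = [-27/202; 67/202]
x' − x̄ = [459/101, -1139/101] = K·y
y = (KᵀK)⁻¹·Kᵀ·(x' − x̄) = [-34]
z = y + H·x̄ = [-34] + [36] = [2]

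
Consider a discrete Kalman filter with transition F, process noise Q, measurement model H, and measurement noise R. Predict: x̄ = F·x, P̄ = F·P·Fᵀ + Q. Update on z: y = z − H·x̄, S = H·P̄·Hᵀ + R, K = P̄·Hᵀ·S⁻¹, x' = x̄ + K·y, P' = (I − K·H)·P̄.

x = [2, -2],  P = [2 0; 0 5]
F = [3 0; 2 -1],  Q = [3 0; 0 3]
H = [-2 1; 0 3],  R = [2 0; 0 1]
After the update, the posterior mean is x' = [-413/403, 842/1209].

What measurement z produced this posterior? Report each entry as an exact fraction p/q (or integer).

z = [3, 2]

x̄ = F·x = [6, 6]
P̄ = F·P·Fᵀ + Q = [21 12; 12 16]
S = H·P̄·Hᵀ + R = [54 -24; -24 145]
K = P̄·Hᵀ·S⁻¹ = [-581/1209 68/403; -4/3627 400/1209]
x' − x̄ = [-2831/403, -6412/1209] = K·y
y = (KᵀK)⁻¹·Kᵀ·(x' − x̄) = [9, -16]
z = y + H·x̄ = [9, -16] + [-6, 18] = [3, 2]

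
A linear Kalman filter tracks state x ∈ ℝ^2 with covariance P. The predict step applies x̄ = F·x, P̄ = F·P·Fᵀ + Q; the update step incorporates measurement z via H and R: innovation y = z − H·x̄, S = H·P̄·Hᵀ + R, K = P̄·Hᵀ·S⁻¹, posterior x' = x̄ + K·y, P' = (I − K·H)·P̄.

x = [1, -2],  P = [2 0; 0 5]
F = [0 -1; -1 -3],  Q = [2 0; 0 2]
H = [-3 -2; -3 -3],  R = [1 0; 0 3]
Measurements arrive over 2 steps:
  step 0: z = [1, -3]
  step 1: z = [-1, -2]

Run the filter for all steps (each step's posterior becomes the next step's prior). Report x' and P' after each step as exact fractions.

step 0: x' = [-929/1052, 1323/1052], P' = [833/1052 -1047/1052; -1047/1052 1465/1052]
step 1: x' = [43213/241208, 18077/60302], P' = [162665/241208 -50301/60302; -50301/60302 35322/30151]

step 0: x̄ = F·x = [2, 5]
step 0: P̄ = F·P·Fᵀ + Q = [7 15; 15 49]
step 0: y = z − H·x̄ = [17, 18]
step 0: S = H·P̄·Hᵀ + R = [440 582; 582 777]
step 0: K = P̄·Hᵀ·S⁻¹ = [-405/1052 107/526; 211/1052 -209/526]
step 0: x' = x̄ + K·y = [-929/1052, 1323/1052]
step 0: P' = (I − K·H)·P̄ = [833/1052 -1047/1052; -1047/1052 1465/1052]
step 1: x̄ = F·x = [-1323/1052, -760/263]
step 1: P̄ = F·P·Fᵀ + Q = [3569/1052 837/263; 837/263 2460/263]
step 1: y = z − H·x̄ = [-11101/1052, -15193/1052]
step 1: S = H·P̄·Hᵀ + R = [112709/1052 141381/1052; 141381/1052 184101/1052]
step 1: K = P̄·Hᵀ·S⁻¹ = [-85587/241208 38539/241208; 9615/60302 -20343/60302]
step 1: x' = x̄ + K·y = [43213/241208, 18077/60302]
step 1: P' = (I − K·H)·P̄ = [162665/241208 -50301/60302; -50301/60302 35322/30151]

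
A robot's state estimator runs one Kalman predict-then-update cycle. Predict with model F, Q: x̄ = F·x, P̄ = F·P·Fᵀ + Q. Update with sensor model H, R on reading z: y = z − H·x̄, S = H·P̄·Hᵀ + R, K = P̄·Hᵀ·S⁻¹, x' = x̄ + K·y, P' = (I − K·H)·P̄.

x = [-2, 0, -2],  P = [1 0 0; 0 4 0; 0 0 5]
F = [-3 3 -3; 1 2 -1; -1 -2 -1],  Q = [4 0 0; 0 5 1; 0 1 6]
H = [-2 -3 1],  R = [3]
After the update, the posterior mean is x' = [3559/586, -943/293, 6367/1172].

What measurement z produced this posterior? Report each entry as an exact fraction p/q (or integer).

x̄ = F·x = [12, 0, 4]
P̄ = F·P·Fᵀ + Q = [94 36 -6; 36 27 -11; -6 -11 28]
S = H·P̄·Hᵀ + R = [1172]
K = P̄·Hᵀ·S⁻¹ = [-151/586; -41/293; 73/1172]
x' − x̄ = [-3473/586, -943/293, 1679/1172] = K·y
y = (KᵀK)⁻¹·Kᵀ·(x' − x̄) = [23]
z = y + H·x̄ = [23] + [-20] = [3]

z = [3]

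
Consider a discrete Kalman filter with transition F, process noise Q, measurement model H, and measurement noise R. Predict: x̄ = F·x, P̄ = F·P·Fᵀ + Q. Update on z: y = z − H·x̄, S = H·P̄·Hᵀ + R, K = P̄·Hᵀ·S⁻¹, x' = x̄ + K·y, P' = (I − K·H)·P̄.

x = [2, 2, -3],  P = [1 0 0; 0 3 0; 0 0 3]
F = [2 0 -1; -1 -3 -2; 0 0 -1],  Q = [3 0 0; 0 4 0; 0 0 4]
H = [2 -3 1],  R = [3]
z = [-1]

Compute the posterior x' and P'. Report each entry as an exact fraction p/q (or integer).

x̄ = F·x = [7, -2, 3]
P̄ = F·P·Fᵀ + Q = [10 4 3; 4 44 6; 3 6 7]
y = z − H·x̄ = [-24]
S = H·P̄·Hᵀ + R = [374]
K = P̄·Hᵀ·S⁻¹ = [1/34; -59/187; -5/374]
x' = x̄ + K·y = [107/17, 1042/187, 621/187]
P' = (I − K·H)·P̄ = [329/34 127/17 107/34; 127/17 1266/187 827/187; 107/34 827/187 2593/374]

x' = [107/17, 1042/187, 621/187]
P' = [329/34 127/17 107/34; 127/17 1266/187 827/187; 107/34 827/187 2593/374]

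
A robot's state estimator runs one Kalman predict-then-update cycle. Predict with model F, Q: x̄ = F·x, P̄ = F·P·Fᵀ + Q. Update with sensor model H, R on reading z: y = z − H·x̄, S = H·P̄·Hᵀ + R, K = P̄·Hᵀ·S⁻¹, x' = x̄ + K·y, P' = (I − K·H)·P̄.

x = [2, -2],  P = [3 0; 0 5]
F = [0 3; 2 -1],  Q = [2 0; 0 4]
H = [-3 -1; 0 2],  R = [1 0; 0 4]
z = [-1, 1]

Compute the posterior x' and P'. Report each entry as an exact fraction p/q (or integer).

x̄ = F·x = [-6, 6]
P̄ = F·P·Fᵀ + Q = [47 -15; -15 21]
y = z − H·x̄ = [-13, -11]
S = H·P̄·Hᵀ + R = [355 48; 48 88]
K = P̄·Hᵀ·S⁻¹ = [-1206/3617 -2301/14468; 12/3617 6879/14468]
x' = x̄ + K·y = [1215/14468, 10515/14468]
P' = (I − K·H)·P̄ = [1571/7234 -2301/7234; -2301/7234 6879/7234]

x' = [1215/14468, 10515/14468]
P' = [1571/7234 -2301/7234; -2301/7234 6879/7234]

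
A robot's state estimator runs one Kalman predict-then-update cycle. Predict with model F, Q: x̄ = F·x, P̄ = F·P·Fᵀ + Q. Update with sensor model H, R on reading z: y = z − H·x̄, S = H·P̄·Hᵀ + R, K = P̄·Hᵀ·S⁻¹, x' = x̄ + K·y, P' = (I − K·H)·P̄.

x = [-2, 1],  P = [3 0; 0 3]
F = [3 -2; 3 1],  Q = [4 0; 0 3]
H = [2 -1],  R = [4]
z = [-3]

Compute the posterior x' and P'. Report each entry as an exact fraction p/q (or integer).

x̄ = F·x = [-8, -5]
P̄ = F·P·Fᵀ + Q = [43 21; 21 33]
y = z − H·x̄ = [8]
S = H·P̄·Hᵀ + R = [125]
K = P̄·Hᵀ·S⁻¹ = [13/25; 9/125]
x' = x̄ + K·y = [-96/25, -553/125]
P' = (I − K·H)·P̄ = [46/5 408/25; 408/25 4044/125]

x' = [-96/25, -553/125]
P' = [46/5 408/25; 408/25 4044/125]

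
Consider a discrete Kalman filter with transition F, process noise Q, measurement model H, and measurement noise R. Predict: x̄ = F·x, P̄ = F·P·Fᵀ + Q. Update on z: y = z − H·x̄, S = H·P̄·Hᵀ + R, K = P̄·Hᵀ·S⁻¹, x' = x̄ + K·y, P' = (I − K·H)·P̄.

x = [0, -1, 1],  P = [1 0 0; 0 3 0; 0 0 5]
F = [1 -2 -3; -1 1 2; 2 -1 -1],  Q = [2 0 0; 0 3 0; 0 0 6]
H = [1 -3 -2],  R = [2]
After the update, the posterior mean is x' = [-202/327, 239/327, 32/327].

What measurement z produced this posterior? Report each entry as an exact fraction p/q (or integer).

x̄ = F·x = [-1, 1, 0]
P̄ = F·P·Fᵀ + Q = [60 -37 23; -37 27 -15; 23 -15 18]
S = H·P̄·Hᵀ + R = [327]
K = P̄·Hᵀ·S⁻¹ = [125/327; -88/327; 32/327]
x' − x̄ = [125/327, -88/327, 32/327] = K·y
y = (KᵀK)⁻¹·Kᵀ·(x' − x̄) = [1]
z = y + H·x̄ = [1] + [-4] = [-3]

z = [-3]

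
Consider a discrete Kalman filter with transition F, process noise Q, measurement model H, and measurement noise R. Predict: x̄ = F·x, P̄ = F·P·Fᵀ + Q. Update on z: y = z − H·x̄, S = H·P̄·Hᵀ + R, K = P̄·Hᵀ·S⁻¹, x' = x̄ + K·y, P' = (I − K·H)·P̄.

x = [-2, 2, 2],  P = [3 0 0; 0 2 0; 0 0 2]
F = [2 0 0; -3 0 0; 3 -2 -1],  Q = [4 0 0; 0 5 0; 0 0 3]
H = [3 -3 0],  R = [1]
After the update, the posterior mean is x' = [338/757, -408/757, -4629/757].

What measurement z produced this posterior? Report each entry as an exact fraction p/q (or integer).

x̄ = F·x = [-4, 6, -12]
P̄ = F·P·Fᵀ + Q = [16 -18 18; -18 32 -27; 18 -27 40]
S = H·P̄·Hᵀ + R = [757]
K = P̄·Hᵀ·S⁻¹ = [102/757; -150/757; 135/757]
x' − x̄ = [3366/757, -4950/757, 4455/757] = K·y
y = (KᵀK)⁻¹·Kᵀ·(x' − x̄) = [33]
z = y + H·x̄ = [33] + [-30] = [3]

z = [3]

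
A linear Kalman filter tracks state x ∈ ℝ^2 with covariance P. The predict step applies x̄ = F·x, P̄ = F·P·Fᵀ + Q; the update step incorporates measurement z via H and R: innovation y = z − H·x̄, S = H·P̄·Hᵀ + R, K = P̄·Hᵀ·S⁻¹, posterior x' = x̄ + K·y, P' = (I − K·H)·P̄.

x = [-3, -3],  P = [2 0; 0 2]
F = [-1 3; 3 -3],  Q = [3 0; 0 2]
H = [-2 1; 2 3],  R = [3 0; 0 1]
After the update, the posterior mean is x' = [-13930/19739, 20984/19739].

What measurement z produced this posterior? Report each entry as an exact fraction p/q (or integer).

x̄ = F·x = [-6, 0]
P̄ = F·P·Fᵀ + Q = [23 -24; -24 38]
S = H·P̄·Hᵀ + R = [229 118; 118 147]
K = P̄·Hᵀ·S⁻¹ = [-7222/19739 2306/19739; 4854/19739 4966/19739]
x' − x̄ = [104504/19739, 20984/19739] = K·y
y = (KᵀK)⁻¹·Kᵀ·(x' − x̄) = [-10, 14]
z = y + H·x̄ = [-10, 14] + [12, -12] = [2, 2]

z = [2, 2]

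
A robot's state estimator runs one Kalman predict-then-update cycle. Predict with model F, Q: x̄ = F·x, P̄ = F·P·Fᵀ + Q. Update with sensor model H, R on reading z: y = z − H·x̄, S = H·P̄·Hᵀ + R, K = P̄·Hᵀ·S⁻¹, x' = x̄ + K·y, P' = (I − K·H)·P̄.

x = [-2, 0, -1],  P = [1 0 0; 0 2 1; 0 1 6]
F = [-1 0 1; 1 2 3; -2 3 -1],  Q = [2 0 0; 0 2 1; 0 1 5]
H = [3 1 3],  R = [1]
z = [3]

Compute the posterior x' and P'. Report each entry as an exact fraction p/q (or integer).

x̄ = F·x = [1, -5, 5]
P̄ = F·P·Fᵀ + Q = [9 19 -1; 19 77 0; -1 0 27]
y = z − H·x̄ = [-10]
S = H·P̄·Hᵀ + R = [498]
K = P̄·Hᵀ·S⁻¹ = [43/498; 67/249; 13/83]
x' = x̄ + K·y = [34/249, -1915/249, 285/83]
P' = (I − K·H)·P̄ = [2633/498 1850/249 -642/83; 1850/249 10195/249 -1742/83; -642/83 -1742/83 1227/83]

x' = [34/249, -1915/249, 285/83]
P' = [2633/498 1850/249 -642/83; 1850/249 10195/249 -1742/83; -642/83 -1742/83 1227/83]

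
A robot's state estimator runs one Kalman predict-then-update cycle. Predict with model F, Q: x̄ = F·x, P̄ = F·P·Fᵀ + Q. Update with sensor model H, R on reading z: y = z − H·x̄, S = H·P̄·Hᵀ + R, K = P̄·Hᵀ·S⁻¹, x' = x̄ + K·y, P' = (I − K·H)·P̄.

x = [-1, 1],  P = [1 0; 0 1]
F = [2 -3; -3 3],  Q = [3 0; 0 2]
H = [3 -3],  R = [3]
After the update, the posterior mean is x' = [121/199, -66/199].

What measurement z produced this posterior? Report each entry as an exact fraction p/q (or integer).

z = [3]

x̄ = F·x = [-5, 6]
P̄ = F·P·Fᵀ + Q = [16 -15; -15 20]
S = H·P̄·Hᵀ + R = [597]
K = P̄·Hᵀ·S⁻¹ = [31/199; -35/199]
x' − x̄ = [1116/199, -1260/199] = K·y
y = (KᵀK)⁻¹·Kᵀ·(x' − x̄) = [36]
z = y + H·x̄ = [36] + [-33] = [3]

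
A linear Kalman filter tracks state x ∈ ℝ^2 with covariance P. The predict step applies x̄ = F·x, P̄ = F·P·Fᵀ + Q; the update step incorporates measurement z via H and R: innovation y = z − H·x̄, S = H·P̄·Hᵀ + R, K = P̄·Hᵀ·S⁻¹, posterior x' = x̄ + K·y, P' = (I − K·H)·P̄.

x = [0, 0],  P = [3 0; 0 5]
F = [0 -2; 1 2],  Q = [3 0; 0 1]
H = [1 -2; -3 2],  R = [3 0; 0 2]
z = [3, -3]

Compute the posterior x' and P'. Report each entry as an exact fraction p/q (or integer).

x' = [1359/4465, -5028/4465]
P' = [3178/4465 3224/4465; 3224/4465 4552/4465]

x̄ = F·x = [0, 0]
P̄ = F·P·Fᵀ + Q = [23 -20; -20 24]
y = z − H·x̄ = [3, -3]
S = H·P̄·Hᵀ + R = [202 -325; -325 545]
K = P̄·Hᵀ·S⁻¹ = [-218/893 -1543/4465; -392/893 -284/4465]
x' = x̄ + K·y = [1359/4465, -5028/4465]
P' = (I − K·H)·P̄ = [3178/4465 3224/4465; 3224/4465 4552/4465]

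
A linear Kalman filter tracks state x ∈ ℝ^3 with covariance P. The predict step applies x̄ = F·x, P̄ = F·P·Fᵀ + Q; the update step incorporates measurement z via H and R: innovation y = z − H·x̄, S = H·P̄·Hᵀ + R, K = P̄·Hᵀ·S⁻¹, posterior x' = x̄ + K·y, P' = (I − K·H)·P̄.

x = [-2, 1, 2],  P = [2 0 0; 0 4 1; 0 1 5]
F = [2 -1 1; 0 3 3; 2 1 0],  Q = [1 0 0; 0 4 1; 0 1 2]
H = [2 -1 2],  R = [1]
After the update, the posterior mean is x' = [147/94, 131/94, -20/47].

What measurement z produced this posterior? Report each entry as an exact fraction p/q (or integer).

x̄ = F·x = [-3, 9, -3]
P̄ = F·P·Fᵀ + Q = [16 3 5; 3 103 16; 5 16 14]
S = H·P̄·Hᵀ + R = [188]
K = P̄·Hᵀ·S⁻¹ = [39/188; -65/188; 11/94]
x' − x̄ = [429/94, -715/94, 121/47] = K·y
y = (KᵀK)⁻¹·Kᵀ·(x' − x̄) = [22]
z = y + H·x̄ = [22] + [-21] = [1]

z = [1]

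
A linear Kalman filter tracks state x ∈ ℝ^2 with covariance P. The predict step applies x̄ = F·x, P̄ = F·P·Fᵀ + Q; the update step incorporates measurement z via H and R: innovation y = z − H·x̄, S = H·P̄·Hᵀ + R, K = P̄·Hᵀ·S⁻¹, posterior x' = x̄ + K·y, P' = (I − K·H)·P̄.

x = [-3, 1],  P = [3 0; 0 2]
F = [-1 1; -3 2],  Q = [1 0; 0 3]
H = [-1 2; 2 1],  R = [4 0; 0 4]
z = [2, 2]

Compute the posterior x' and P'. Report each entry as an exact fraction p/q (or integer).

x̄ = F·x = [4, 11]
P̄ = F·P·Fᵀ + Q = [6 13; 13 38]
y = z − H·x̄ = [-16, -17]
S = H·P̄·Hᵀ + R = [110 103; 103 118]
K = P̄·Hᵀ·S⁻¹ = [-215/2371 690/2371; 842/2371 551/2371]
x' = x̄ + K·y = [1194/2371, 3242/2371]
P' = (I − K·H)·P̄ = [1276/2371 208/2371; 208/2371 1788/2371]

x' = [1194/2371, 3242/2371]
P' = [1276/2371 208/2371; 208/2371 1788/2371]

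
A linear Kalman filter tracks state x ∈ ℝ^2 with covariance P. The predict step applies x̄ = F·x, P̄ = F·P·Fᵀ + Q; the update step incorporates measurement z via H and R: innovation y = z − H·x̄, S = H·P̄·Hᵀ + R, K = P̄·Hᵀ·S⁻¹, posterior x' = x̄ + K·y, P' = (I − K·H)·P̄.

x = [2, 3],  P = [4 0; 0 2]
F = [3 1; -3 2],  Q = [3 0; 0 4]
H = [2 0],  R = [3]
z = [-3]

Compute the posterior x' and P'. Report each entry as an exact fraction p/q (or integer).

x̄ = F·x = [9, 0]
P̄ = F·P·Fᵀ + Q = [41 -32; -32 48]
y = z − H·x̄ = [-21]
S = H·P̄·Hᵀ + R = [167]
K = P̄·Hᵀ·S⁻¹ = [82/167; -64/167]
x' = x̄ + K·y = [-219/167, 1344/167]
P' = (I − K·H)·P̄ = [123/167 -96/167; -96/167 3920/167]

x' = [-219/167, 1344/167]
P' = [123/167 -96/167; -96/167 3920/167]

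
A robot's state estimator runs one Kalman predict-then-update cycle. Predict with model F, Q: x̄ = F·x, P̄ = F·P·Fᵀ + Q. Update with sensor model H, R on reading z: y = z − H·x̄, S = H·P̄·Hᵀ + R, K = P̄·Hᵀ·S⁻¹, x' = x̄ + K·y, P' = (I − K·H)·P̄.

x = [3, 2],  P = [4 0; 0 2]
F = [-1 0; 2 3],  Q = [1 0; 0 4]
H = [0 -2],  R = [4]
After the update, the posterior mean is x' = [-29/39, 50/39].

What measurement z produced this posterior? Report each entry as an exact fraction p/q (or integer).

x̄ = F·x = [-3, 12]
P̄ = F·P·Fᵀ + Q = [5 -8; -8 38]
S = H·P̄·Hᵀ + R = [156]
K = P̄·Hᵀ·S⁻¹ = [4/39; -19/39]
x' − x̄ = [88/39, -418/39] = K·y
y = (KᵀK)⁻¹·Kᵀ·(x' − x̄) = [22]
z = y + H·x̄ = [22] + [-24] = [-2]

z = [-2]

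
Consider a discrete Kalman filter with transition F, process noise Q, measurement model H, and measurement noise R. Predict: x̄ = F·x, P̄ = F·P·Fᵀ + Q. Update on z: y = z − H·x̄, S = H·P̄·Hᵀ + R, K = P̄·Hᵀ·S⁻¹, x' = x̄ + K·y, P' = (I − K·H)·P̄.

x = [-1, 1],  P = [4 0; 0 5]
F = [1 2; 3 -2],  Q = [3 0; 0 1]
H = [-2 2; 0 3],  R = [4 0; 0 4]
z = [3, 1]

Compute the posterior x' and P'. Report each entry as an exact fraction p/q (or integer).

x̄ = F·x = [1, -5]
P̄ = F·P·Fᵀ + Q = [27 -8; -8 57]
y = z − H·x̄ = [15, 16]
S = H·P̄·Hᵀ + R = [404 390; 390 517]
K = P̄·Hᵀ·S⁻¹ = [-13415/28384 4401/14192; 65/7096 1149/3548]
x' = x̄ + K·y = [-32009/28384, 2263/7096]
P' = (I − K·H)·P̄ = [19283/14192 1467/3548; 1467/3548 383/887]

x' = [-32009/28384, 2263/7096]
P' = [19283/14192 1467/3548; 1467/3548 383/887]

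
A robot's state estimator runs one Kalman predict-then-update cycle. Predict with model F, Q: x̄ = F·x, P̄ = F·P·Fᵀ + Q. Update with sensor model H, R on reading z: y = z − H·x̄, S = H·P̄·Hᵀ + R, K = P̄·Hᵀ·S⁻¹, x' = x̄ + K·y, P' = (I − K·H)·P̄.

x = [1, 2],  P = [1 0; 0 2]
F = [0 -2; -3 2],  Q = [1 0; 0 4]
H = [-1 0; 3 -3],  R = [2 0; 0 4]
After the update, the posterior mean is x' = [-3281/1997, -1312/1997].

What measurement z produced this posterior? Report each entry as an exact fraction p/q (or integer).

z = [1, -3]

x̄ = F·x = [-4, 1]
P̄ = F·P·Fᵀ + Q = [9 -8; -8 21]
S = H·P̄·Hᵀ + R = [11 -51; -51 418]
K = P̄·Hᵀ·S⁻¹ = [-1161/1997 102/1997; -1093/1997 -549/1997]
x' − x̄ = [4707/1997, -3309/1997] = K·y
y = (KᵀK)⁻¹·Kᵀ·(x' − x̄) = [-3, 12]
z = y + H·x̄ = [-3, 12] + [4, -15] = [1, -3]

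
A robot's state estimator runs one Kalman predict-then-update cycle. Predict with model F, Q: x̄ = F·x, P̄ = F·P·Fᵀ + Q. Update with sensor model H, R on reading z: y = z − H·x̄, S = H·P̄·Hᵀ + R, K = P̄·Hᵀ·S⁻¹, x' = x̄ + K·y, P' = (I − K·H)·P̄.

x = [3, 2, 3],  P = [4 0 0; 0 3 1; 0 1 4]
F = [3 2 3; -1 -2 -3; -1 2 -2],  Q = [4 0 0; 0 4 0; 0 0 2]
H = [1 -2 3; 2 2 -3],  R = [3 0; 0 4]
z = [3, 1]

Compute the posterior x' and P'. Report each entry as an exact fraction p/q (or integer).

x̄ = F·x = [22, -16, -5]
P̄ = F·P·Fᵀ + Q = [100 -72 -22; -72 68 14; -22 14 26]
y = z − H·x̄ = [-36, -26]
S = H·P̄·Hᵀ + R = [597 -60; -60 430]
K = P̄·Hᵀ·S⁻¹ = [8386/25311 13919/42185; -7438/25311 -1327/8437; 640/25311 -9073/42185]
x' = x̄ + K·y = [63016/42185, -11234/8437, -13427/42185]
P' = (I − K·H)·P̄ = [97606/126555 -12746/25311 -33092/126555; -12746/25311 287390/25311 188404/25311; -33092/126555 188404/25311 642244/126555]

x' = [63016/42185, -11234/8437, -13427/42185]
P' = [97606/126555 -12746/25311 -33092/126555; -12746/25311 287390/25311 188404/25311; -33092/126555 188404/25311 642244/126555]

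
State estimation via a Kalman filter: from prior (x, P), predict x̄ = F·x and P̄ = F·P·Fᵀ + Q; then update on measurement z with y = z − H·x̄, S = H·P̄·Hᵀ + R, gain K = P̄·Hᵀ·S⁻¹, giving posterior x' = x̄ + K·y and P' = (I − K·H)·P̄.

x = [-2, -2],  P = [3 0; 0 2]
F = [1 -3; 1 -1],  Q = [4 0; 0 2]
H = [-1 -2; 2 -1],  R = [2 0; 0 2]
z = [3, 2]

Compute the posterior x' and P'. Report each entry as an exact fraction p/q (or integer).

x̄ = F·x = [4, 0]
P̄ = F·P·Fᵀ + Q = [25 9; 9 7]
y = z − H·x̄ = [7, -6]
S = H·P̄·Hᵀ + R = [91 -63; -63 73]
K = P̄·Hᵀ·S⁻¹ = [-278/1337 73/191; -493/1337 -32/191]
x' = x̄ + K·y = [48/191, -301/191]
P' = (I − K·H)·P̄ = [520/1337 18/1337; 18/1337 484/1337]

x' = [48/191, -301/191]
P' = [520/1337 18/1337; 18/1337 484/1337]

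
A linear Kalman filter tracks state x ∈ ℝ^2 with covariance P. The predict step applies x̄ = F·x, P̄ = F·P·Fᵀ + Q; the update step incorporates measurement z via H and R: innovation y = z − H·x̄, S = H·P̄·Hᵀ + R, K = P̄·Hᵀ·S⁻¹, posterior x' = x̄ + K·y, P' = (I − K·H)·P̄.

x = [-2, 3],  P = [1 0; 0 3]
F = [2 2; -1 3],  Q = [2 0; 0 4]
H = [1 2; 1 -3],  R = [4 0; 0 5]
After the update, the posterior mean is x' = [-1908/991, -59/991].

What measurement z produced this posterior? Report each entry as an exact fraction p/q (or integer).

z = [-2, -1]

x̄ = F·x = [2, 11]
P̄ = F·P·Fᵀ + Q = [18 16; 16 32]
S = H·P̄·Hᵀ + R = [214 -190; -190 215]
K = P̄·Hᵀ·S⁻¹ = [505/991 308/991; 200/991 -192/991]
x' − x̄ = [-3890/991, -10960/991] = K·y
y = (KᵀK)⁻¹·Kᵀ·(x' − x̄) = [-26, 30]
z = y + H·x̄ = [-26, 30] + [24, -31] = [-2, -1]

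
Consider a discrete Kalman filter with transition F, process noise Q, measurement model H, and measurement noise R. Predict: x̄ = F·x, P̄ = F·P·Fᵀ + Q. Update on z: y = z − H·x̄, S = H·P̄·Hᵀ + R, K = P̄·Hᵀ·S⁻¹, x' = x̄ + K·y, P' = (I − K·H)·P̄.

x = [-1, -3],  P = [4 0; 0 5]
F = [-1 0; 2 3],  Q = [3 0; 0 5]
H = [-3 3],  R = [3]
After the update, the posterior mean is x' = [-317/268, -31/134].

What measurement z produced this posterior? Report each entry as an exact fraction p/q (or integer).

x̄ = F·x = [1, -11]
P̄ = F·P·Fᵀ + Q = [7 -8; -8 66]
S = H·P̄·Hᵀ + R = [804]
K = P̄·Hᵀ·S⁻¹ = [-15/268; 37/134]
x' − x̄ = [-585/268, 1443/134] = K·y
y = (KᵀK)⁻¹·Kᵀ·(x' − x̄) = [39]
z = y + H·x̄ = [39] + [-36] = [3]

z = [3]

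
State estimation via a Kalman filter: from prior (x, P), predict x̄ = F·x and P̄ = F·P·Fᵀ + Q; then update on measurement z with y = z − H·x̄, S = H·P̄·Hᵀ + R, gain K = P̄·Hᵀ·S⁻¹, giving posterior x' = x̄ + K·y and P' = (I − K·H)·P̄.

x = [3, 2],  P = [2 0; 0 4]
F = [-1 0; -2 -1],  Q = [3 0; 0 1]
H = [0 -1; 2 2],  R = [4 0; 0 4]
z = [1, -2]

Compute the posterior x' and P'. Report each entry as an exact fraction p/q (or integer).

x̄ = F·x = [-3, -8]
P̄ = F·P·Fᵀ + Q = [5 4; 4 13]
y = z − H·x̄ = [-7, 20]
S = H·P̄·Hᵀ + R = [17 -34; -34 108]
K = P̄·Hᵀ·S⁻¹ = [9/34 1/4; -31/85 1/5]
x' = x̄ + K·y = [5/34, -123/85]
P' = (I − K·H)·P̄ = [53/34 -18/17; -18/17 124/85]

x' = [5/34, -123/85]
P' = [53/34 -18/17; -18/17 124/85]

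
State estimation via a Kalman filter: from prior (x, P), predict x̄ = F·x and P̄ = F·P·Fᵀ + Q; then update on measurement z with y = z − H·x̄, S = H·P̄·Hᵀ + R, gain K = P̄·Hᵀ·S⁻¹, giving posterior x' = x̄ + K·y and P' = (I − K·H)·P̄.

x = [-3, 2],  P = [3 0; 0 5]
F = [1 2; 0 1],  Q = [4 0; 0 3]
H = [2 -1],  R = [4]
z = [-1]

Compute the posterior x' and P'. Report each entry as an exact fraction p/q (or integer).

x' = [9/20, 37/20]
P' = [14/5 17/5; 17/5 31/5]

x̄ = F·x = [1, 2]
P̄ = F·P·Fᵀ + Q = [27 10; 10 8]
y = z − H·x̄ = [-1]
S = H·P̄·Hᵀ + R = [80]
K = P̄·Hᵀ·S⁻¹ = [11/20; 3/20]
x' = x̄ + K·y = [9/20, 37/20]
P' = (I − K·H)·P̄ = [14/5 17/5; 17/5 31/5]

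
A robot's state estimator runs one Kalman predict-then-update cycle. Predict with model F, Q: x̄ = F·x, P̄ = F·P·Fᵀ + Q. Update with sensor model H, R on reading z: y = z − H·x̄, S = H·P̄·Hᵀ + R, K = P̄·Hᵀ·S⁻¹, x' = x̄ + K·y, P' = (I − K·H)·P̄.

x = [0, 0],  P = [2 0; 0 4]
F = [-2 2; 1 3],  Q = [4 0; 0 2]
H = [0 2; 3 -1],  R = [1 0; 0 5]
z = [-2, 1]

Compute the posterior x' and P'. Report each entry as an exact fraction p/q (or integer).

x' = [-336/26897, -26700/26897]
P' = [15260/26897 2260/26897; 2260/26897 6680/26897]

x̄ = F·x = [0, 0]
P̄ = F·P·Fᵀ + Q = [28 20; 20 40]
y = z − H·x̄ = [-2, 1]
S = H·P̄·Hᵀ + R = [161 40; 40 177]
K = P̄·Hᵀ·S⁻¹ = [4520/26897 8704/26897; 13360/26897 20/26897]
x' = x̄ + K·y = [-336/26897, -26700/26897]
P' = (I − K·H)·P̄ = [15260/26897 2260/26897; 2260/26897 6680/26897]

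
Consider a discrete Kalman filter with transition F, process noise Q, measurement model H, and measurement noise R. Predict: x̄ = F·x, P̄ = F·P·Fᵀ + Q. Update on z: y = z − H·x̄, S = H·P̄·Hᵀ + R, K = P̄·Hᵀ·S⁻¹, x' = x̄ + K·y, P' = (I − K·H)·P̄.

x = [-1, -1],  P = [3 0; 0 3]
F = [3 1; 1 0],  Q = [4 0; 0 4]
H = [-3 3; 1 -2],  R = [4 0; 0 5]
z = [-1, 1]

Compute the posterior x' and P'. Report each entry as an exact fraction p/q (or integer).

x' = [-1165/2572, -1861/2572]
P' = [10257/2572 8501/2572; 8501/2572 7833/2572]

x̄ = F·x = [-4, -1]
P̄ = F·P·Fᵀ + Q = [34 9; 9 7]
y = z − H·x̄ = [-10, 3]
S = H·P̄·Hᵀ + R = [211 -63; -63 31]
K = P̄·Hᵀ·S⁻¹ = [-1317/2572 -1349/2572; -501/2572 -1433/2572]
x' = x̄ + K·y = [-1165/2572, -1861/2572]
P' = (I − K·H)·P̄ = [10257/2572 8501/2572; 8501/2572 7833/2572]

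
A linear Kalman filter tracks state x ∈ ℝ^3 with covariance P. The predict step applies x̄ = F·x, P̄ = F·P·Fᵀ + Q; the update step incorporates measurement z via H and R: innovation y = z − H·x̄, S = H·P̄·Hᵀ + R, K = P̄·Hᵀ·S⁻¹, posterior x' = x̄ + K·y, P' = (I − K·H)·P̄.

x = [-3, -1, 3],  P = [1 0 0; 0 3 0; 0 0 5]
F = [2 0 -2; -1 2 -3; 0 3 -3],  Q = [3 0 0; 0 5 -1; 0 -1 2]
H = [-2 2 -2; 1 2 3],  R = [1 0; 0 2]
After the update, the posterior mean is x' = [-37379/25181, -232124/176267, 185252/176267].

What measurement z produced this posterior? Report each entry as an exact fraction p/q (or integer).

x̄ = F·x = [-12, -8, -12]
P̄ = F·P·Fᵀ + Q = [27 28 30; 28 63 62; 30 62 74]
S = H·P̄·Hᵀ + R = [177 -418; -418 1983]
K = P̄·Hᵀ·S⁻¹ = [-6100/25181 911/25181; 35038/176267 37608/176267; -9404/176267 31440/176267]
x' − x̄ = [264793/25181, 1178012/176267, 2300456/176267] = K·y
y = (KᵀK)⁻¹·Kᵀ·(x' − x̄) = [-34, 63]
z = y + H·x̄ = [-34, 63] + [32, -64] = [-2, -1]

z = [-2, -1]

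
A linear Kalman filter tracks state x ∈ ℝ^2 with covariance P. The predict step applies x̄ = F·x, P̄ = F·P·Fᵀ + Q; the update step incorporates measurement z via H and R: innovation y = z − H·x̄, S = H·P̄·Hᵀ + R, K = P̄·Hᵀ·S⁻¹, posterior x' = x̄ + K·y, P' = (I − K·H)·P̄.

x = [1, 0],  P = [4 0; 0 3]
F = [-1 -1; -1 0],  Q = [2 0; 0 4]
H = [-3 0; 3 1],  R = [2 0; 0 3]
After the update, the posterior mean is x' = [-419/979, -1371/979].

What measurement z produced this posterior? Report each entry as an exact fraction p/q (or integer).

z = [1, -3]

x̄ = F·x = [-1, -1]
P̄ = F·P·Fᵀ + Q = [9 4; 4 8]
S = H·P̄·Hᵀ + R = [83 -93; -93 116]
K = P̄·Hᵀ·S⁻¹ = [-249/979 62/979; 468/979 544/979]
x' − x̄ = [560/979, -392/979] = K·y
y = (KᵀK)⁻¹·Kᵀ·(x' − x̄) = [-2, 1]
z = y + H·x̄ = [-2, 1] + [3, -4] = [1, -3]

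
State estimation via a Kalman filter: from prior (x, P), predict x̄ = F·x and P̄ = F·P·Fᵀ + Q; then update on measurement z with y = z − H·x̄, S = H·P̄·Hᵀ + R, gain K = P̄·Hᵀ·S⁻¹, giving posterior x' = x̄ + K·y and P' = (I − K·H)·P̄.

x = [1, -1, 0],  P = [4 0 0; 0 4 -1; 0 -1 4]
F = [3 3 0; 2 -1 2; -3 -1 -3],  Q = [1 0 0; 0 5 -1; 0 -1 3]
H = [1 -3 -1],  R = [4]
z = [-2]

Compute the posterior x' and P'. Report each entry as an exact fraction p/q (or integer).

x̄ = F·x = [0, 3, -2]
P̄ = F·P·Fᵀ + Q = [73 6 -39; 6 45 -46; -39 -46 73]
y = z − H·x̄ = [5]
S = H·P̄·Hᵀ + R = [321]
K = P̄·Hᵀ·S⁻¹ = [94/321; -83/321; 26/321]
x' = x̄ + K·y = [470/321, 548/321, -512/321]
P' = (I − K·H)·P̄ = [14597/321 9728/321 -14963/321; 9728/321 7556/321 -12608/321; -14963/321 -12608/321 22757/321]

x' = [470/321, 548/321, -512/321]
P' = [14597/321 9728/321 -14963/321; 9728/321 7556/321 -12608/321; -14963/321 -12608/321 22757/321]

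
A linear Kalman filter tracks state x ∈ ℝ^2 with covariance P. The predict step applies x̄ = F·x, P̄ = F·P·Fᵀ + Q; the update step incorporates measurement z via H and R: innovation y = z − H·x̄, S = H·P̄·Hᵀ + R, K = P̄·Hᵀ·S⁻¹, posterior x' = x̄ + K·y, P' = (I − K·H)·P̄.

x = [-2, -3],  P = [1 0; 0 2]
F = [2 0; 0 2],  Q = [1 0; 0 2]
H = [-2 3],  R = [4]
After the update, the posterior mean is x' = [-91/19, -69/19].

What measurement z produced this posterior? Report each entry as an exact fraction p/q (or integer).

z = [-1]

x̄ = F·x = [-4, -6]
P̄ = F·P·Fᵀ + Q = [5 0; 0 10]
S = H·P̄·Hᵀ + R = [114]
K = P̄·Hᵀ·S⁻¹ = [-5/57; 5/19]
x' − x̄ = [-15/19, 45/19] = K·y
y = (KᵀK)⁻¹·Kᵀ·(x' − x̄) = [9]
z = y + H·x̄ = [9] + [-10] = [-1]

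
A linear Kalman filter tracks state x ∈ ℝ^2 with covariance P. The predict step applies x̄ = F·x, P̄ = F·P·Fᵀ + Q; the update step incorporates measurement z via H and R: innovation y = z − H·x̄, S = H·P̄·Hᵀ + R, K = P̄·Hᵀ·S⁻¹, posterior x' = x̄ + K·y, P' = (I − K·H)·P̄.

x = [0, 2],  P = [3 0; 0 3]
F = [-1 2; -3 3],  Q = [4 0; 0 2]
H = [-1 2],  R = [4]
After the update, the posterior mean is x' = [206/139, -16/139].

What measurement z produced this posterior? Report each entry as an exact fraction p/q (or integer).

z = [-2]

x̄ = F·x = [4, 6]
P̄ = F·P·Fᵀ + Q = [19 27; 27 56]
S = H·P̄·Hᵀ + R = [139]
K = P̄·Hᵀ·S⁻¹ = [35/139; 85/139]
x' − x̄ = [-350/139, -850/139] = K·y
y = (KᵀK)⁻¹·Kᵀ·(x' − x̄) = [-10]
z = y + H·x̄ = [-10] + [8] = [-2]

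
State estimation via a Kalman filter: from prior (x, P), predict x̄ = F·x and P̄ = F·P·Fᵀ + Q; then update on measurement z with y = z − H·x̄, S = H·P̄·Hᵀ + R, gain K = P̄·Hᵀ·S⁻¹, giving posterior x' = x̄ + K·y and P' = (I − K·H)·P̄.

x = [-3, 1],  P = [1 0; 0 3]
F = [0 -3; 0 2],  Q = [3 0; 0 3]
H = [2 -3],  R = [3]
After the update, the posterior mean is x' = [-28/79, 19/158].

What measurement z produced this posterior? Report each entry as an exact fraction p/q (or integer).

x̄ = F·x = [-3, 2]
P̄ = F·P·Fᵀ + Q = [30 -18; -18 15]
S = H·P̄·Hᵀ + R = [474]
K = P̄·Hᵀ·S⁻¹ = [19/79; -27/158]
x' − x̄ = [209/79, -297/158] = K·y
y = (KᵀK)⁻¹·Kᵀ·(x' − x̄) = [11]
z = y + H·x̄ = [11] + [-12] = [-1]

z = [-1]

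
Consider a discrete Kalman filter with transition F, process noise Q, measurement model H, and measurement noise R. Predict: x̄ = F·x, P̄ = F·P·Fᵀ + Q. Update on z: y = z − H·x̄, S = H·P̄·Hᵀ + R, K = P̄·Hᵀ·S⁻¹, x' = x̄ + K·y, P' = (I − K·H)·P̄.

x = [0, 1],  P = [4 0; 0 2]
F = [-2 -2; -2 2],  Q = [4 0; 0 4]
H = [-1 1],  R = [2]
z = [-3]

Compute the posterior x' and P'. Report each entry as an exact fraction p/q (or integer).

x' = [4/3, -4/3]
P' = [388/21 368/21; 368/21 388/21]

x̄ = F·x = [-2, 2]
P̄ = F·P·Fᵀ + Q = [28 8; 8 28]
y = z − H·x̄ = [-7]
S = H·P̄·Hᵀ + R = [42]
K = P̄·Hᵀ·S⁻¹ = [-10/21; 10/21]
x' = x̄ + K·y = [4/3, -4/3]
P' = (I − K·H)·P̄ = [388/21 368/21; 368/21 388/21]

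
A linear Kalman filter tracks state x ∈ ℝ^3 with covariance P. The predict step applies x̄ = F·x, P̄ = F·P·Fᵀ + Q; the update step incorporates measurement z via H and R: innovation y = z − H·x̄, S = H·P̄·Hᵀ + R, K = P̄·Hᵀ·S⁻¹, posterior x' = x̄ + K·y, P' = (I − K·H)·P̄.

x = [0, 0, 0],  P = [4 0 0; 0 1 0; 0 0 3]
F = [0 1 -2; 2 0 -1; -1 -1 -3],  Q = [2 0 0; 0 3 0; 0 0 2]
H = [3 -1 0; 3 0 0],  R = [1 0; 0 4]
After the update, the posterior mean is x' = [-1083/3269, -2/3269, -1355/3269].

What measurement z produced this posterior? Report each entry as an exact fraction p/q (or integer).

z = [-1, -1]

x̄ = F·x = [0, 0, 0]
P̄ = F·P·Fᵀ + Q = [15 6 17; 6 22 1; 17 1 34]
S = H·P̄·Hᵀ + R = [122 117; 117 139]
K = P̄·Hᵀ·S⁻¹ = [156/3269 927/3269; -2662/3269 2664/3269; 983/3269 372/3269]
x' − x̄ = [-1083/3269, -2/3269, -1355/3269] = K·y
y = (KᵀK)⁻¹·Kᵀ·(x' − x̄) = [-1, -1]
z = y + H·x̄ = [-1, -1] + [0, 0] = [-1, -1]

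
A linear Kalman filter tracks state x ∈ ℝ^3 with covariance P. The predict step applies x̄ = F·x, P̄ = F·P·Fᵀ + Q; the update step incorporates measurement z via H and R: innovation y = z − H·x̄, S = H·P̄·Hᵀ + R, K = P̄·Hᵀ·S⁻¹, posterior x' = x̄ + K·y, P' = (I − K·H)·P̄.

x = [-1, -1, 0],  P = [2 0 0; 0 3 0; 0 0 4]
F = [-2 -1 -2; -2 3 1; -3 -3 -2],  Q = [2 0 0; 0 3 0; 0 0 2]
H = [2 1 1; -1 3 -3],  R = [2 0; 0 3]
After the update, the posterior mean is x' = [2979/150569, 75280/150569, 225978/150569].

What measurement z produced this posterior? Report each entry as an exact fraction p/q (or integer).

x̄ = F·x = [3, -1, 6]
P̄ = F·P·Fᵀ + Q = [29 -9 37; -9 42 -23; 37 -23 63]
S = H·P̄·Hᵀ + R = [289 -425; -425 1667]
K = P̄·Hᵀ·S⁻¹ = [72387/301138 -689/17714; 88367/301138 3493/17714; 64663/301138 -2165/17714]
x' − x̄ = [-448728/150569, 225849/150569, -677436/150569] = K·y
y = (KᵀK)⁻¹·Kᵀ·(x' − x̄) = [-9, 21]
z = y + H·x̄ = [-9, 21] + [11, -24] = [2, -3]

z = [2, -3]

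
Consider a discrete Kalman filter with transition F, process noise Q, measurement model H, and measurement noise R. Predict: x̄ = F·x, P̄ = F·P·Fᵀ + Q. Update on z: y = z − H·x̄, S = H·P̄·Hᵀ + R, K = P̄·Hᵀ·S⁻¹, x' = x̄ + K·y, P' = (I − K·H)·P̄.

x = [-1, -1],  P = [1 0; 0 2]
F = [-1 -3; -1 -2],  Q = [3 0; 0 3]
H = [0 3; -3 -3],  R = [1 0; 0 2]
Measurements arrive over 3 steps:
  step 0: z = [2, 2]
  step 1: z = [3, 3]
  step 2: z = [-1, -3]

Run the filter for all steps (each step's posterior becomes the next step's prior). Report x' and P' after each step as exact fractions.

step 0: x̄ = F·x = [4, 3]
step 0: P̄ = F·P·Fᵀ + Q = [22 13; 13 12]
step 0: y = z − H·x̄ = [-7, 23]
step 0: S = H·P̄·Hᵀ + R = [109 -225; -225 542]
step 0: K = P̄·Hᵀ·S⁻¹ = [-2487/8453 -2670/8453; 2637/8453 -75/8453]
step 0: x' = x̄ + K·y = [-10189/8453, 5175/8453]
step 0: P' = (I − K·H)·P̄ = [2609/8453 -829/8453; -829/8453 879/8453]
step 1: x̄ = F·x = [-5336/8453, -161/8453]
step 1: P̄ = F·P·Fᵀ + Q = [30905/8453 3738/8453; 3738/8453 28168/8453]
step 1: y = z − H·x̄ = [25842/8453, 8868/8453]
step 1: S = H·P̄·Hᵀ + R = [261965/8453 -287154/8453; -287154/8453 615847/8453]
step 1: K = P̄·Hᵀ·S⁻¹ = [-2713536/9330763 -2839893/9330763; 2904972/9330763 -95718/9330763]
step 1: x' = x̄ + K·y = [-17165068/9330763, 8602769/9330763]
step 1: P' = (I − K·H)·P̄ = [2797774/9330763 -904512/9330763; -904512/9330763 968324/9330763]
step 2: x̄ = F·x = [-8643239/9330763, -40470/9330763]
step 2: P̄ = F·P·Fᵀ + Q = [34077907/9330763 4085158/9330763; 4085158/9330763 31045311/9330763]
step 2: y = z − H·x̄ = [-9209353/9330763, -54043416/9330763]
step 2: S = H·P̄·Hᵀ + R = [288738562/9330763 -316174221/9330763; -316174221/9330763 678303332/9330763]
step 2: K = P̄·Hᵀ·S⁻¹ = [-2988566229/10276350461 -3127566372/10276350461; 3199349043/10276350461 -105391407/10276350461]
step 2: x' = x̄ + K·y = [11545270070/10276350461, -2591868099/10276350461]
step 2: P' = (I − K·H)·P̄ = [3081232991/10276350461 -996188743/10276350461; -996188743/10276350461 1066449681/10276350461]

step 0: x' = [-10189/8453, 5175/8453], P' = [2609/8453 -829/8453; -829/8453 879/8453]
step 1: x' = [-17165068/9330763, 8602769/9330763], P' = [2797774/9330763 -904512/9330763; -904512/9330763 968324/9330763]
step 2: x' = [11545270070/10276350461, -2591868099/10276350461], P' = [3081232991/10276350461 -996188743/10276350461; -996188743/10276350461 1066449681/10276350461]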